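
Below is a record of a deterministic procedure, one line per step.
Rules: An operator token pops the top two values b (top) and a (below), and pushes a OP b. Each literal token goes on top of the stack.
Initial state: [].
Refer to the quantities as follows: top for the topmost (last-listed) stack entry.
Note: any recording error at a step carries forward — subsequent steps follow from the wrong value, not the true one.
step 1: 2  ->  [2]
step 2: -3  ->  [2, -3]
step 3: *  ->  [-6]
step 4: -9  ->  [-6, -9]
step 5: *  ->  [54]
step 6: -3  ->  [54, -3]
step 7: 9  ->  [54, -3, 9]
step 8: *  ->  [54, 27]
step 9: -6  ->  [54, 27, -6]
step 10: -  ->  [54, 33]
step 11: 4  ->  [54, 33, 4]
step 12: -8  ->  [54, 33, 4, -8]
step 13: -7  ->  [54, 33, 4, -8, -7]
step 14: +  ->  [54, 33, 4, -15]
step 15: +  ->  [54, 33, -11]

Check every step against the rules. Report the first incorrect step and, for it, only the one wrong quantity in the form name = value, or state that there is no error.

Step 1: push 2: top = 2 — verified.
Step 2: push -3: top = -3 — same as recorded.
Step 3: 2 * -3 = -6 — consistent with the record.
Step 4: push -9: top = -9 — matches.
Step 5: -6 * -9 = 54 — exactly as logged.
Step 6: push -3: top = -3 — exactly as logged.
Step 7: push 9: top = 9 — verified.
Step 8: -3 * 9 = -27 — not what was recorded.
First deviation found at step 8; the corrected entry is top = -27.

step 8, top = -27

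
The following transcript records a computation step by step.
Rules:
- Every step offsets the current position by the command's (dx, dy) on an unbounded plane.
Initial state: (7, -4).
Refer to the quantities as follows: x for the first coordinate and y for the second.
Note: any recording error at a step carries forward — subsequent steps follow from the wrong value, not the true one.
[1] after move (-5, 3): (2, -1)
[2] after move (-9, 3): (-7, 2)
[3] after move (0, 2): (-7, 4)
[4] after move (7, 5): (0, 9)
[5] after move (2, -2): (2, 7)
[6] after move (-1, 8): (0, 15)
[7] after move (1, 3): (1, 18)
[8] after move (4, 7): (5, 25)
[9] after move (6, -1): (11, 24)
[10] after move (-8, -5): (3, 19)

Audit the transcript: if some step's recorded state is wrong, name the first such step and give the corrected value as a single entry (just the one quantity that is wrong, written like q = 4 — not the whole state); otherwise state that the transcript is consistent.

Step 1: x = 7 + (-5) = 2, y = -4 + (3) = -1 — consistent with the transcript.
Step 2: x = 2 + (-9) = -7, y = -1 + (3) = 2 — matches.
Step 3: x = -7 + (0) = -7, y = 2 + (2) = 4 — no discrepancy.
Step 4: x = -7 + (7) = 0, y = 4 + (5) = 9 — checks out.
Step 5: x = 0 + (2) = 2, y = 9 + (-2) = 7 — in agreement.
Step 6: x = 2 + (-1) = 1, y = 7 + (8) = 15 — not what was recorded.
The earliest wrong entry is at step 6: it should read x = 1.

step 6, x = 1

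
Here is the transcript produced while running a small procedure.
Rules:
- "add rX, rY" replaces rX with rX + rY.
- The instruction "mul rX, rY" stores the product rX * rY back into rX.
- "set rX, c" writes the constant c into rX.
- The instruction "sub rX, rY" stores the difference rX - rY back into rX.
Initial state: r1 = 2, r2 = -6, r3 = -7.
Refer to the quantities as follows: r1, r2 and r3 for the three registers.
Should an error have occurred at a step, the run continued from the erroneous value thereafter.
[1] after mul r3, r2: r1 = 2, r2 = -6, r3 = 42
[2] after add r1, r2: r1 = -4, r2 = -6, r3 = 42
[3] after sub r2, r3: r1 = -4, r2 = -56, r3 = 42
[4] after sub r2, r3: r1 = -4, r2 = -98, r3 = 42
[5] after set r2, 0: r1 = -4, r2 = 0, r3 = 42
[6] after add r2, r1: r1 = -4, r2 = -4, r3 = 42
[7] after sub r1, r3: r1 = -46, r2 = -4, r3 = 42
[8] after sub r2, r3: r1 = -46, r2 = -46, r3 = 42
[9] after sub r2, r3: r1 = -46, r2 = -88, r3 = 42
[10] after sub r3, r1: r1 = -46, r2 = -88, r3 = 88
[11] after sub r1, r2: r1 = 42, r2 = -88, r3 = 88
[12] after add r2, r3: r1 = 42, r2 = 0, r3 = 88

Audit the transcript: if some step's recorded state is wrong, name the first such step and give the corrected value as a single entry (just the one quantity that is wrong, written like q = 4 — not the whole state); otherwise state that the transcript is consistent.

step 1: r3 = -7 * -6 = 42 -> same as recorded
step 2: r1 = 2 + -6 = -4 -> checks out
step 3: r2 = -6 - 42 = -48 -> the transcript has a different value
Step 3 is the first one off; corrected, r2 = -48.

step 3, r2 = -48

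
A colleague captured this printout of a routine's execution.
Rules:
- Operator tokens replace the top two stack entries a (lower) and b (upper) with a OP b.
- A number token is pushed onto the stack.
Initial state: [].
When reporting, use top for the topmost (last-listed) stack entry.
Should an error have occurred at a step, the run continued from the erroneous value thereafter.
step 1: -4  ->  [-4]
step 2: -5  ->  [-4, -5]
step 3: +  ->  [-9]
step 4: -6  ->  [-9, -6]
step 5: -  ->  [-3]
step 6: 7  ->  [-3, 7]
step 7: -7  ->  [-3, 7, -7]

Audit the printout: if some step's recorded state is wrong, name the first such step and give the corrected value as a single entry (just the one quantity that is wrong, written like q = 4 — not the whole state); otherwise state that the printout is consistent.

Recomputing the run from the initial state:
step 1: [-4]
step 2: [-4, -5]
step 3: [-9]
step 4: [-9, -6]
step 5: [-3]
step 6: [-3, 7]
step 7: [-3, 7, -7]
This matches the printout at every step.

no error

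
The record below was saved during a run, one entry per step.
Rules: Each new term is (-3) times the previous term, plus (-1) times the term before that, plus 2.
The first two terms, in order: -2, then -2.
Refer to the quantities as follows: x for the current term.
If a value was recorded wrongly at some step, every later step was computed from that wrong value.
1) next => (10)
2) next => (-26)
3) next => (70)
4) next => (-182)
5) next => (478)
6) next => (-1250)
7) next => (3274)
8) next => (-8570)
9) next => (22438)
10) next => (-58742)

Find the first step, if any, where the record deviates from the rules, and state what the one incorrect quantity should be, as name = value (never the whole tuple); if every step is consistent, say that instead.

Recomputing the run from the initial state:
step 1: x = 10
step 2: x = -26
step 3: x = 70
step 4: x = -182
step 5: x = 478
step 6: x = -1250
step 7: x = 3274
step 8: x = -8570
step 9: x = 22438
step 10: x = -58742
This matches the record at every step.

no error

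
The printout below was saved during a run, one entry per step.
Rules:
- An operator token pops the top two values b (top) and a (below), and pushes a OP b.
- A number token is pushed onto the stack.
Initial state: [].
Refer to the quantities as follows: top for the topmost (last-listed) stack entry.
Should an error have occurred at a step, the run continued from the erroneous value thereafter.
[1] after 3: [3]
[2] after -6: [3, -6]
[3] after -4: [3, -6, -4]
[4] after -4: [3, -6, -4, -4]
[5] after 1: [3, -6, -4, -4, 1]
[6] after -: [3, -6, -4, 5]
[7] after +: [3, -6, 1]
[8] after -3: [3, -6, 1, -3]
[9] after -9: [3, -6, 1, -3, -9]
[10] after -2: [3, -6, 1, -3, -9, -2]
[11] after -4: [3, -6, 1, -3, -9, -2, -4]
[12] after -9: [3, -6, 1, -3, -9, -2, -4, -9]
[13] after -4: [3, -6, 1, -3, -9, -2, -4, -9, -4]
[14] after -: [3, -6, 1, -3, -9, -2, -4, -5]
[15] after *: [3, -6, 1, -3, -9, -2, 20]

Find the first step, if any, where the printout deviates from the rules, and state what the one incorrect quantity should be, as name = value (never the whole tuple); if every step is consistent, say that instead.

step 6, top = -5

Step 1: push 3: top = 3 — verified.
Step 2: push -6: top = -6 — checks out.
Step 3: push -4: top = -4 — checks out.
Step 4: push -4: top = -4 — consistent with the printout.
Step 5: push 1: top = 1 — agrees with the printout.
Step 6: -4 - 1 = -5 — the printout disagrees here.
That makes step 6 the first incorrect line — top = -5 is what it should show.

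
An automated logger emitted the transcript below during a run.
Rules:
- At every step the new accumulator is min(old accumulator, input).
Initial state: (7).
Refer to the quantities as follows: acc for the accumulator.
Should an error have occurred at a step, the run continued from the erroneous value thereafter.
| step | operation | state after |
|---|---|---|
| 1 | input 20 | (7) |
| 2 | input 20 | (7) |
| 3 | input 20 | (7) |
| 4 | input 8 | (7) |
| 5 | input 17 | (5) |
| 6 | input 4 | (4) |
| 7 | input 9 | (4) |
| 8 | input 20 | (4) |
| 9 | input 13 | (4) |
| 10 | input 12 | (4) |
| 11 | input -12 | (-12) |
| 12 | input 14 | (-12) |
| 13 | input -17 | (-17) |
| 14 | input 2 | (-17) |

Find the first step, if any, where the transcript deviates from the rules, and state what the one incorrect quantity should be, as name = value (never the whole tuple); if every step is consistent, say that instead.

step 5, acc = 7

Recomputing the run from the initial state:
step 1: acc = 7
step 2: acc = 7
step 3: acc = 7
step 4: acc = 7
step 5: acc = 7
step 6: acc = 4
step 7: acc = 4
step 8: acc = 4
step 9: acc = 4
step 10: acc = 4
step 11: acc = -12
step 12: acc = -12
step 13: acc = -17
step 14: acc = -17
The first disagreement with the transcript is at step 5, where the value should be acc = 7.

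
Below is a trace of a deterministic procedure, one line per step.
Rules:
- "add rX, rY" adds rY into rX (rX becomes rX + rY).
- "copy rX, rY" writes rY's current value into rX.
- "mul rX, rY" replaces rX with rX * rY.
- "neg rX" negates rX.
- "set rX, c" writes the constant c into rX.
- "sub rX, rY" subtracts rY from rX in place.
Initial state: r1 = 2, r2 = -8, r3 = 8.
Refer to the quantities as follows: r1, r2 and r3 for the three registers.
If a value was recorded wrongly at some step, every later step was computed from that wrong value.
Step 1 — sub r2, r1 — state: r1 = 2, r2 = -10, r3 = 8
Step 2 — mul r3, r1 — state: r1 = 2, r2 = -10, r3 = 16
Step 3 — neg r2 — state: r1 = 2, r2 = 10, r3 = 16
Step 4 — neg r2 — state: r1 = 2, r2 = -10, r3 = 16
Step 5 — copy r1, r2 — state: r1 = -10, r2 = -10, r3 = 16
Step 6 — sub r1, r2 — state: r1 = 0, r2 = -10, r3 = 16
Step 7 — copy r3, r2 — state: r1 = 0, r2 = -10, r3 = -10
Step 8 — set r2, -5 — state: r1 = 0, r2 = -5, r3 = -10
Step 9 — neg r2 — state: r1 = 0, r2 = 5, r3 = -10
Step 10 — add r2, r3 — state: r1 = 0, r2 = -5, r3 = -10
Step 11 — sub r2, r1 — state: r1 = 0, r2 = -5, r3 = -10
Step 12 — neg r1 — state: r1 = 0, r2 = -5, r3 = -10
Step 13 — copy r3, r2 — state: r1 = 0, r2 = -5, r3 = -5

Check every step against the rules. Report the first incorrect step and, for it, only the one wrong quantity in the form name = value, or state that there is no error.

no error

step 1: r2 = -8 - 2 = -10 -> matches
step 2: r3 = 8 * 2 = 16 -> verified
step 3: r2 = -(-10) = 10 -> checks out
step 4: r2 = -(10) = -10 -> verified
step 5: r1 = -10 -> agrees with the trace
step 6: r1 = -10 - -10 = 0 -> checks out
step 7: r3 = -10 -> confirmed correct
step 8: r2 = -5 -> consistent with the trace
step 9: r2 = -(-5) = 5 -> matches
step 10: r2 = 5 + -10 = -5 -> confirmed correct
step 11: r2 = -5 - 0 = -5 -> exactly as logged
step 12: r1 = -(0) = 0 -> consistent with the trace
step 13: r3 = -5 -> verified
All steps check out; nothing to correct.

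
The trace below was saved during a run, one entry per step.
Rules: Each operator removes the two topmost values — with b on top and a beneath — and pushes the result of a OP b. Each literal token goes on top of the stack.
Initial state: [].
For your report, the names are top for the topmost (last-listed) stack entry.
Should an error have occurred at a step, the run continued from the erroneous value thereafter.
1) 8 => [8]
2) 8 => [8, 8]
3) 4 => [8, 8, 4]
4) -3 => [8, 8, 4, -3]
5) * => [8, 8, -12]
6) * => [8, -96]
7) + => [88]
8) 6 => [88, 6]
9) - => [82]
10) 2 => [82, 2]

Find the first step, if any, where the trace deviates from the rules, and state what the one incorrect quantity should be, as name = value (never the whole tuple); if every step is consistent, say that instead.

step 1: push 8: top = 8 -> matches
step 2: push 8: top = 8 -> checks out
step 3: push 4: top = 4 -> no discrepancy
step 4: push -3: top = -3 -> exactly as logged
step 5: 4 * -3 = -12 -> consistent with the trace
step 6: 8 * -12 = -96 -> exactly as logged
step 7: 8 + -96 = -88 -> not what was recorded
The audit stops at step 7: the recorded entry is wrong and should be top = -88.

step 7, top = -88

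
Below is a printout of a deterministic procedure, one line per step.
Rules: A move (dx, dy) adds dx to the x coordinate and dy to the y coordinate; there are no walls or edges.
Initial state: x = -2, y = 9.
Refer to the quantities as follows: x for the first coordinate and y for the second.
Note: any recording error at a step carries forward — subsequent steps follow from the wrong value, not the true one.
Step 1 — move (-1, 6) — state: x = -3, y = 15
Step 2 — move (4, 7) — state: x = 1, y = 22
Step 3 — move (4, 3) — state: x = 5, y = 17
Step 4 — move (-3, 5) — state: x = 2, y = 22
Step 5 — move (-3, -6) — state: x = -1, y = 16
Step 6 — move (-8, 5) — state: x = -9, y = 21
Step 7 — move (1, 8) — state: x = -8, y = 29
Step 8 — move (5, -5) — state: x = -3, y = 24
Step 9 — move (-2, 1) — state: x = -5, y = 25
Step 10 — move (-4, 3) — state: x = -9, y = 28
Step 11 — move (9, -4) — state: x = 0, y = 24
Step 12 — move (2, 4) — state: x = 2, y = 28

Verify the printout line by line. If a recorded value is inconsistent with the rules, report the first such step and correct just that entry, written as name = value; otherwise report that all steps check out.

step 3, y = 25

Recomputing the run from the initial state:
step 1: x = -3, y = 15
step 2: x = 1, y = 22
step 3: x = 5, y = 25
step 4: x = 2, y = 30
step 5: x = -1, y = 24
step 6: x = -9, y = 29
step 7: x = -8, y = 37
step 8: x = -3, y = 32
step 9: x = -5, y = 33
step 10: x = -9, y = 36
step 11: x = 0, y = 32
step 12: x = 2, y = 36
The first disagreement with the printout is at step 3, where the value should be y = 25.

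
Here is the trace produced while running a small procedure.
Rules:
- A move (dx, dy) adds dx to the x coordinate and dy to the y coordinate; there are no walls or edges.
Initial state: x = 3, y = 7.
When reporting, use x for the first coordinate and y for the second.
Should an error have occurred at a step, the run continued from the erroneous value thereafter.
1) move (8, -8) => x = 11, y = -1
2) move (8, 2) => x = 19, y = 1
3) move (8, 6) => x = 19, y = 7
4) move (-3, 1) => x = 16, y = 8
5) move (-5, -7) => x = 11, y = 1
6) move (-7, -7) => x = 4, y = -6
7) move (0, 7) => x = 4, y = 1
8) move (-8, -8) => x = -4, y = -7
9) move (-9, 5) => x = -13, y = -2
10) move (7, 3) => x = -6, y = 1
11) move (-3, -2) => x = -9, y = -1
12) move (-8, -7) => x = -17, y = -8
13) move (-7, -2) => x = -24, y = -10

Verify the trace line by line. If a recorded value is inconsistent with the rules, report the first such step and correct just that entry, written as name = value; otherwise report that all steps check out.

Recomputing the run from the initial state:
step 1: x = 11, y = -1
step 2: x = 19, y = 1
step 3: x = 27, y = 7
step 4: x = 24, y = 8
step 5: x = 19, y = 1
step 6: x = 12, y = -6
step 7: x = 12, y = 1
step 8: x = 4, y = -7
step 9: x = -5, y = -2
step 10: x = 2, y = 1
step 11: x = -1, y = -1
step 12: x = -9, y = -8
step 13: x = -16, y = -10
The first disagreement with the trace is at step 3, where the value should be x = 27.

step 3, x = 27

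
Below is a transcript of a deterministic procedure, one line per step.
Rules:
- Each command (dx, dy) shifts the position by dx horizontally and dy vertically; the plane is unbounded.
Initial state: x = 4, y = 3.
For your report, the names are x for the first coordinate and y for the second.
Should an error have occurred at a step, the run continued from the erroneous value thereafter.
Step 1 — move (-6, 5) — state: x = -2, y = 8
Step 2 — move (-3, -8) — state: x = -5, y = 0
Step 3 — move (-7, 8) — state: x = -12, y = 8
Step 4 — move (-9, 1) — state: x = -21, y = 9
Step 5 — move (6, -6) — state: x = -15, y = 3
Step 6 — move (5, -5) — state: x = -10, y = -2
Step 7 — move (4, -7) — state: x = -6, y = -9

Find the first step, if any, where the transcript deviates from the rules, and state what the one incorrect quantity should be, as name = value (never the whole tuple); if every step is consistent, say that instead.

no error

Step 1: x = 4 + (-6) = -2, y = 3 + (5) = 8 — agrees with the transcript.
Step 2: x = -2 + (-3) = -5, y = 8 + (-8) = 0 — checks out.
Step 3: x = -5 + (-7) = -12, y = 0 + (8) = 8 — matches.
Step 4: x = -12 + (-9) = -21, y = 8 + (1) = 9 — same as recorded.
Step 5: x = -21 + (6) = -15, y = 9 + (-6) = 3 — verified.
Step 6: x = -15 + (5) = -10, y = 3 + (-5) = -2 — same as recorded.
Step 7: x = -10 + (4) = -6, y = -2 + (-7) = -9 — verified.
All steps check out; nothing to correct.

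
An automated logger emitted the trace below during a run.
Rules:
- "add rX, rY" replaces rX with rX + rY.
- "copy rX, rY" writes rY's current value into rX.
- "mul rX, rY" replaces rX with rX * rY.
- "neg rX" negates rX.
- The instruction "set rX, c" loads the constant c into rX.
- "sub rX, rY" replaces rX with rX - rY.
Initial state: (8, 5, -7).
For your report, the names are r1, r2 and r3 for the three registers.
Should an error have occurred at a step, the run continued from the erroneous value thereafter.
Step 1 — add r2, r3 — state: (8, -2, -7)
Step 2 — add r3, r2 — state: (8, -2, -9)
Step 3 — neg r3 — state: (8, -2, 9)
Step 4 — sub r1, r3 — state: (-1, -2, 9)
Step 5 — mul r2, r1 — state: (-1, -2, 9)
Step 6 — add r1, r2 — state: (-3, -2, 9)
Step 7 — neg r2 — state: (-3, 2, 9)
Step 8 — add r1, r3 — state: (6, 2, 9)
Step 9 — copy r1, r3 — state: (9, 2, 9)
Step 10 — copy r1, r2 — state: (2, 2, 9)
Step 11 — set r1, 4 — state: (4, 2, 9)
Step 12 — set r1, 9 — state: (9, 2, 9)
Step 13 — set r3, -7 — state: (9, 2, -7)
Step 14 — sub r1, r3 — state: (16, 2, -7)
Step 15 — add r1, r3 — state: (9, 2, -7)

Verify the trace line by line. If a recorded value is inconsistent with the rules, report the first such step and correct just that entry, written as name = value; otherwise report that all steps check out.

step 5, r2 = 2

1. r2 = 5 + -7 = -2 (in agreement)
2. r3 = -7 + -2 = -9 (confirmed correct)
3. r3 = -(-9) = 9 (exactly as logged)
4. r1 = 8 - 9 = -1 (consistent with the trace)
5. r2 = -2 * -1 = 2 (the recorded entry deviates here)
That makes step 5 the first incorrect line — r2 = 2 is what it should show.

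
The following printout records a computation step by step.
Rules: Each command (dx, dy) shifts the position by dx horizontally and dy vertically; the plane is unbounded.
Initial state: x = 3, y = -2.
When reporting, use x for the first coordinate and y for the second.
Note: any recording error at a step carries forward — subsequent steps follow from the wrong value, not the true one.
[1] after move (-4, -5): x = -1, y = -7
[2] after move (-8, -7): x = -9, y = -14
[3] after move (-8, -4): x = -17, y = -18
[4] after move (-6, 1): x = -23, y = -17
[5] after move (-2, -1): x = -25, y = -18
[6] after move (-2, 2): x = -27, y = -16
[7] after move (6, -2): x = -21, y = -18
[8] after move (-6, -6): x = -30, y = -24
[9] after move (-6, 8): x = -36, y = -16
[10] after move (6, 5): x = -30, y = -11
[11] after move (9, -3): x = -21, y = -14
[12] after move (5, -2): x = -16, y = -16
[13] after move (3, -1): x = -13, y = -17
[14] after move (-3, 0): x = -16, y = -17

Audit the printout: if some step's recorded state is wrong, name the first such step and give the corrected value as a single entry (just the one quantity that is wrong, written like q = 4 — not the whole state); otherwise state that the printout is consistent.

step 8, x = -27

Step 1: x = 3 + (-4) = -1, y = -2 + (-5) = -7 — matches.
Step 2: x = -1 + (-8) = -9, y = -7 + (-7) = -14 — agrees with the printout.
Step 3: x = -9 + (-8) = -17, y = -14 + (-4) = -18 — in agreement.
Step 4: x = -17 + (-6) = -23, y = -18 + (1) = -17 — matches.
Step 5: x = -23 + (-2) = -25, y = -17 + (-1) = -18 — verified.
Step 6: x = -25 + (-2) = -27, y = -18 + (2) = -16 — agrees with the printout.
Step 7: x = -27 + (6) = -21, y = -16 + (-2) = -18 — matches.
Step 8: x = -21 + (-6) = -27, y = -18 + (-6) = -24 — not what was recorded.
The audit stops at step 8: the recorded entry is wrong and should be x = -27.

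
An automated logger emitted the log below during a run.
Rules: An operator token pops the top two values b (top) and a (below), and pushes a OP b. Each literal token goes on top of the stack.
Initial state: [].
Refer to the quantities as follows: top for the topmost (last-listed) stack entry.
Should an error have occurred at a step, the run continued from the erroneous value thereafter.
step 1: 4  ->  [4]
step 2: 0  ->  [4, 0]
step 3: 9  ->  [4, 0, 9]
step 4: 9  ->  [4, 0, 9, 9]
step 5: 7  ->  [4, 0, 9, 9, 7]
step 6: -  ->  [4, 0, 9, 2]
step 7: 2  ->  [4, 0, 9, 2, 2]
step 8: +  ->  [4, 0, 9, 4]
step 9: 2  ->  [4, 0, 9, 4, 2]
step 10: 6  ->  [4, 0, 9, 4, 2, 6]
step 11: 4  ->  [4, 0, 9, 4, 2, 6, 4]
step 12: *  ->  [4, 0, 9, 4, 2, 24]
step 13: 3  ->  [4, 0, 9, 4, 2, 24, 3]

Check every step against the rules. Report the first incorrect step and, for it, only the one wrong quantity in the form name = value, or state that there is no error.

Step 1: push 4: top = 4 — verified.
Step 2: push 0: top = 0 — in agreement.
Step 3: push 9: top = 9 — exactly as logged.
Step 4: push 9: top = 9 — in agreement.
Step 5: push 7: top = 7 — exactly as logged.
Step 6: 9 - 7 = 2 — no discrepancy.
Step 7: push 2: top = 2 — confirmed correct.
Step 8: 2 + 2 = 4 — verified.
Step 9: push 2: top = 2 — checks out.
Step 10: push 6: top = 6 — matches.
Step 11: push 4: top = 4 — exactly as logged.
Step 12: 6 * 4 = 24 — checks out.
Step 13: push 3: top = 3 — no discrepancy.
All entries verified; no error found.

no error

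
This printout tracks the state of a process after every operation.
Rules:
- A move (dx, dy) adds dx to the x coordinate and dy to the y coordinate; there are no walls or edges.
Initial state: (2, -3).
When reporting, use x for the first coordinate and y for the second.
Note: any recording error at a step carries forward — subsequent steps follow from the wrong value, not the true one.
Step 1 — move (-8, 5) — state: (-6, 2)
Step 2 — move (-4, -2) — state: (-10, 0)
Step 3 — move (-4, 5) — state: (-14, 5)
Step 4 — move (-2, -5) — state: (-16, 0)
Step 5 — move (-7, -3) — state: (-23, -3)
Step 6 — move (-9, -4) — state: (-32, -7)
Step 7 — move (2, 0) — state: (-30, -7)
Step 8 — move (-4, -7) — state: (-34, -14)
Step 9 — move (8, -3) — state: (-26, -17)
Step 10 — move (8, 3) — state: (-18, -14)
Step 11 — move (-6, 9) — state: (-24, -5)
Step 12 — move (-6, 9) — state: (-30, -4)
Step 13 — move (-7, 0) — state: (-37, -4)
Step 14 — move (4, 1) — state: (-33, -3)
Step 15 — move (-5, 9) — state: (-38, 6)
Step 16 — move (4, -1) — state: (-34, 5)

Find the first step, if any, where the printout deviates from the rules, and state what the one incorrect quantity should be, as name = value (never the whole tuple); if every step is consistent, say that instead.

step 12, y = 4

step 1: x = 2 + (-8) = -6, y = -3 + (5) = 2 -> in agreement
step 2: x = -6 + (-4) = -10, y = 2 + (-2) = 0 -> same as recorded
step 3: x = -10 + (-4) = -14, y = 0 + (5) = 5 -> matches
step 4: x = -14 + (-2) = -16, y = 5 + (-5) = 0 -> consistent with the printout
step 5: x = -16 + (-7) = -23, y = 0 + (-3) = -3 -> verified
step 6: x = -23 + (-9) = -32, y = -3 + (-4) = -7 -> no discrepancy
step 7: x = -32 + (2) = -30, y = -7 + (0) = -7 -> consistent with the printout
step 8: x = -30 + (-4) = -34, y = -7 + (-7) = -14 -> confirmed correct
step 9: x = -34 + (8) = -26, y = -14 + (-3) = -17 -> confirmed correct
step 10: x = -26 + (8) = -18, y = -17 + (3) = -14 -> checks out
step 11: x = -18 + (-6) = -24, y = -14 + (9) = -5 -> same as recorded
step 12: x = -24 + (-6) = -30, y = -5 + (9) = 4 -> the printout has a different value
Conclusion: step 12 carries the first error; the entry should be y = 4.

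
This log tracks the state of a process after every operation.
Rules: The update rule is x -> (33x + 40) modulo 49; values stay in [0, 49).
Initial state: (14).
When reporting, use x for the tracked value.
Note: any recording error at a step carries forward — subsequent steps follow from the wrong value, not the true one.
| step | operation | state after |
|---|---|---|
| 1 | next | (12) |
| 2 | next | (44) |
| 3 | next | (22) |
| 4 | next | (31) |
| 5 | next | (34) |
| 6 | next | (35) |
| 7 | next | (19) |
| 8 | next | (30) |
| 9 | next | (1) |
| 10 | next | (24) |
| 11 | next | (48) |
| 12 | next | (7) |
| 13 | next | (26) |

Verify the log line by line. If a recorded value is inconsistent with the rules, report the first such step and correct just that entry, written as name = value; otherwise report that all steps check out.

Step 1: x = (33*14 + 40) mod 49 = 12 — verified.
Step 2: x = (33*12 + 40) mod 49 = 44 — checks out.
Step 3: x = (33*44 + 40) mod 49 = 22 — confirmed correct.
Step 4: x = (33*22 + 40) mod 49 = 31 — verified.
Step 5: x = (33*31 + 40) mod 49 = 34 — same as recorded.
Step 6: x = (33*34 + 40) mod 49 = 35 — no discrepancy.
Step 7: x = (33*35 + 40) mod 49 = 19 — confirmed correct.
Step 8: x = (33*19 + 40) mod 49 = 30 — matches.
Step 9: x = (33*30 + 40) mod 49 = 1 — verified.
Step 10: x = (33*1 + 40) mod 49 = 24 — no discrepancy.
Step 11: x = (33*24 + 40) mod 49 = 48 — agrees with the log.
Step 12: x = (33*48 + 40) mod 49 = 7 — exactly as logged.
Step 13: x = (33*7 + 40) mod 49 = 26 — no discrepancy.
The whole run recomputes cleanly — no discrepancies.

no error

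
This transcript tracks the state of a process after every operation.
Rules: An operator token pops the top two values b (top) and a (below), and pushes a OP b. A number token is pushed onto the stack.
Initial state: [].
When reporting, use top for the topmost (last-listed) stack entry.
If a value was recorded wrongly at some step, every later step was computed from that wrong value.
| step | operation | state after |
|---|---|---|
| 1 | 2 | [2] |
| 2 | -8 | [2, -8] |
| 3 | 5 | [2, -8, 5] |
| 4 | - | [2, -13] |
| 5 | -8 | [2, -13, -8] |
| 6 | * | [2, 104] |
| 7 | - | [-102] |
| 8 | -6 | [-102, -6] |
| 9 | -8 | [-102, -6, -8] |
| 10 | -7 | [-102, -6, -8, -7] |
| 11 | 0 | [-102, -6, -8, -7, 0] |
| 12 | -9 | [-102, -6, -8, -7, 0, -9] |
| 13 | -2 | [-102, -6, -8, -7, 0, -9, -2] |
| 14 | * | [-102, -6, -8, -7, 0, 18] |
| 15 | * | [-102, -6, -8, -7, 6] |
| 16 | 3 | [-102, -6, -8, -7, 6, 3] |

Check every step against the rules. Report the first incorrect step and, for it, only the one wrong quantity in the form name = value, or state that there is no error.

Recomputing the run from the initial state:
step 1: [2]
step 2: [2, -8]
step 3: [2, -8, 5]
step 4: [2, -13]
step 5: [2, -13, -8]
step 6: [2, 104]
step 7: [-102]
step 8: [-102, -6]
step 9: [-102, -6, -8]
step 10: [-102, -6, -8, -7]
step 11: [-102, -6, -8, -7, 0]
step 12: [-102, -6, -8, -7, 0, -9]
step 13: [-102, -6, -8, -7, 0, -9, -2]
step 14: [-102, -6, -8, -7, 0, 18]
step 15: [-102, -6, -8, -7, 0]
step 16: [-102, -6, -8, -7, 0, 3]
The first disagreement with the transcript is at step 15, where the value should be top = 0.

step 15, top = 0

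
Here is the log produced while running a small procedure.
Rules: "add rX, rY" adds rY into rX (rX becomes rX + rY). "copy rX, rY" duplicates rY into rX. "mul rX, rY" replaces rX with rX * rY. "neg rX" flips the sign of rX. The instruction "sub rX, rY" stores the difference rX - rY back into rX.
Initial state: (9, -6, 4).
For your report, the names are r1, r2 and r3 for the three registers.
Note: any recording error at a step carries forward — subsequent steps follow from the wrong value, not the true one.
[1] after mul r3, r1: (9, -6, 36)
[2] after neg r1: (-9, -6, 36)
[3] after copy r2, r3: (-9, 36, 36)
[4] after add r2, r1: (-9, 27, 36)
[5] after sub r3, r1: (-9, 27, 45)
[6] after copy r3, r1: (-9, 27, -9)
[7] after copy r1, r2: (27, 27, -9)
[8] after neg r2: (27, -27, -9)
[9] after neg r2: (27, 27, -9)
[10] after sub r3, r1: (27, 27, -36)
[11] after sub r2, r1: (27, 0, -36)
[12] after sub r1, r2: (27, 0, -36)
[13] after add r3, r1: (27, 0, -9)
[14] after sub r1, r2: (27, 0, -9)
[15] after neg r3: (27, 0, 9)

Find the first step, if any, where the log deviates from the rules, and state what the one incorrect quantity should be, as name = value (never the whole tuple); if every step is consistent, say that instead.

no error

1. r3 = 4 * 9 = 36 (in agreement)
2. r1 = -(9) = -9 (exactly as logged)
3. r2 = 36 (checks out)
4. r2 = 36 + -9 = 27 (verified)
5. r3 = 36 - -9 = 45 (matches)
6. r3 = -9 (same as recorded)
7. r1 = 27 (no discrepancy)
8. r2 = -(27) = -27 (in agreement)
9. r2 = -(-27) = 27 (no discrepancy)
10. r3 = -9 - 27 = -36 (agrees with the log)
11. r2 = 27 - 27 = 0 (confirmed correct)
12. r1 = 27 - 0 = 27 (consistent with the log)
13. r3 = -36 + 27 = -9 (consistent with the log)
14. r1 = 27 - 0 = 27 (consistent with the log)
15. r3 = -(-9) = 9 (matches)
Each recorded entry agrees with the recomputation.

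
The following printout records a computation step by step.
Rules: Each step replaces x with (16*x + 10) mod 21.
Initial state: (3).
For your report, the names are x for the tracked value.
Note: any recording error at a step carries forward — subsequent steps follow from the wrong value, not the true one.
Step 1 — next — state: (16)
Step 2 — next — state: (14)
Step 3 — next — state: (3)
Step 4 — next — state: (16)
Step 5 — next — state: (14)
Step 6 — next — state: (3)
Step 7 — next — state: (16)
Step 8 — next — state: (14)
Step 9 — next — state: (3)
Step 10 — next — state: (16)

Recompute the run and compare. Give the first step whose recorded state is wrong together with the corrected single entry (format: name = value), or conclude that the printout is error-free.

no error

Recomputing the run from the initial state:
step 1: x = 16
step 2: x = 14
step 3: x = 3
step 4: x = 16
step 5: x = 14
step 6: x = 3
step 7: x = 16
step 8: x = 14
step 9: x = 3
step 10: x = 16
This matches the printout at every step.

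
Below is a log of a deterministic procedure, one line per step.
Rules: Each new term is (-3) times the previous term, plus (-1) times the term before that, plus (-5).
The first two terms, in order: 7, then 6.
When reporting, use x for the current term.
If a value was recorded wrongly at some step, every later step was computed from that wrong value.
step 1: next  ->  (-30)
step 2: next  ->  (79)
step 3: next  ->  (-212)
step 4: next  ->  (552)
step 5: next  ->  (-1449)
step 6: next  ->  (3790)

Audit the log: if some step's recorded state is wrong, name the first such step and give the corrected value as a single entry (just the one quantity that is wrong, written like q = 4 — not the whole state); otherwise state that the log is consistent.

no error

Recomputing the run from the initial state:
step 1: x = -30
step 2: x = 79
step 3: x = -212
step 4: x = 552
step 5: x = -1449
step 6: x = 3790
This matches the log at every step.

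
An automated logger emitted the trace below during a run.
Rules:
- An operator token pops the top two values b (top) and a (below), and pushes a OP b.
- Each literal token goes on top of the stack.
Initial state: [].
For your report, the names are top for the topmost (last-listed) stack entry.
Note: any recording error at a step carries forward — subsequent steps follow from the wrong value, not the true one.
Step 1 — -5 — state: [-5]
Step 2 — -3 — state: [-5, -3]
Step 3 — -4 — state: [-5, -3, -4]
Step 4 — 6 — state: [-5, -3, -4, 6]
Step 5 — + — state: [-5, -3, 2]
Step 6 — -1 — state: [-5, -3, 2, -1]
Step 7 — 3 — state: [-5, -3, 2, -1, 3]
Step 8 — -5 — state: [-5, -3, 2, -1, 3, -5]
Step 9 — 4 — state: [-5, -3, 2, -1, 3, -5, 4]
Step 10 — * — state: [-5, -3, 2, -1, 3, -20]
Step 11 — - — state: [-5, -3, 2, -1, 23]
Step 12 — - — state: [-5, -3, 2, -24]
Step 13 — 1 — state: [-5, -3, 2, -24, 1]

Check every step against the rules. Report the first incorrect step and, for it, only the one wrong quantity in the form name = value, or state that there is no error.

Step 1: push -5: top = -5 — verified.
Step 2: push -3: top = -3 — in agreement.
Step 3: push -4: top = -4 — consistent with the trace.
Step 4: push 6: top = 6 — confirmed correct.
Step 5: -4 + 6 = 2 — consistent with the trace.
Step 6: push -1: top = -1 — exactly as logged.
Step 7: push 3: top = 3 — confirmed correct.
Step 8: push -5: top = -5 — agrees with the trace.
Step 9: push 4: top = 4 — checks out.
Step 10: -5 * 4 = -20 — agrees with the trace.
Step 11: 3 - -20 = 23 — matches.
Step 12: -1 - 23 = -24 — exactly as logged.
Step 13: push 1: top = 1 — matches.
No step deviates from the rules.

no error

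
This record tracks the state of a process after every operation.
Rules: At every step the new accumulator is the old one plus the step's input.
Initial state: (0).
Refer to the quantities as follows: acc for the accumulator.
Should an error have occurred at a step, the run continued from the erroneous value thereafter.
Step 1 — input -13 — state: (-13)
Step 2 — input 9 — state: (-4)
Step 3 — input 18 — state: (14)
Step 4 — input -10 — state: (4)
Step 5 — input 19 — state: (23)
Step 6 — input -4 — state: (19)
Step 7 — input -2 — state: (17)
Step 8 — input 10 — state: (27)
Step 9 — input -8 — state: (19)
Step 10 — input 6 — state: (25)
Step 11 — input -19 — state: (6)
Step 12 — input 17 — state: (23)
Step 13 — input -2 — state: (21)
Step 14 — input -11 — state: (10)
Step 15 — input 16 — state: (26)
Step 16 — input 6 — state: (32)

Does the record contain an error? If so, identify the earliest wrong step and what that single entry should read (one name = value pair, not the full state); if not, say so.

step 1: acc = 0 + -13 = -13 -> confirmed correct
step 2: acc = -13 + 9 = -4 -> matches
step 3: acc = -4 + 18 = 14 -> no discrepancy
step 4: acc = 14 + -10 = 4 -> agrees with the record
step 5: acc = 4 + 19 = 23 -> consistent with the record
step 6: acc = 23 + -4 = 19 -> agrees with the record
step 7: acc = 19 + -2 = 17 -> matches
step 8: acc = 17 + 10 = 27 -> exactly as logged
step 9: acc = 27 + -8 = 19 -> consistent with the record
step 10: acc = 19 + 6 = 25 -> exactly as logged
step 11: acc = 25 + -19 = 6 -> no discrepancy
step 12: acc = 6 + 17 = 23 -> confirmed correct
step 13: acc = 23 + -2 = 21 -> consistent with the record
step 14: acc = 21 + -11 = 10 -> exactly as logged
step 15: acc = 10 + 16 = 26 -> exactly as logged
step 16: acc = 26 + 6 = 32 -> in agreement
All steps check out; nothing to correct.

no error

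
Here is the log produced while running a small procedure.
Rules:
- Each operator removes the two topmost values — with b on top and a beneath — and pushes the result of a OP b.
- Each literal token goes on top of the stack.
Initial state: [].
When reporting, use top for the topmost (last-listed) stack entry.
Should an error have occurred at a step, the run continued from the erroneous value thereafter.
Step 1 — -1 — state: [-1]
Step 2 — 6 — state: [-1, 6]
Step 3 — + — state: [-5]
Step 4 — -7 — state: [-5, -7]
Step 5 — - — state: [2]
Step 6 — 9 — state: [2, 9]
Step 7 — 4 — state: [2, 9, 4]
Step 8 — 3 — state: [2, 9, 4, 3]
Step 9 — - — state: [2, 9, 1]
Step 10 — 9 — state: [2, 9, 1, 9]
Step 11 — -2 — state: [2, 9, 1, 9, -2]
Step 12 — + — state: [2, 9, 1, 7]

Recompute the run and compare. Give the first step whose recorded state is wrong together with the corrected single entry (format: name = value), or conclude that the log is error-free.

1. push -1: top = -1 (consistent with the log)
2. push 6: top = 6 (matches)
3. -1 + 6 = 5 (a discrepancy with the log)
That makes step 3 the first incorrect line — top = 5 is what it should show.

step 3, top = 5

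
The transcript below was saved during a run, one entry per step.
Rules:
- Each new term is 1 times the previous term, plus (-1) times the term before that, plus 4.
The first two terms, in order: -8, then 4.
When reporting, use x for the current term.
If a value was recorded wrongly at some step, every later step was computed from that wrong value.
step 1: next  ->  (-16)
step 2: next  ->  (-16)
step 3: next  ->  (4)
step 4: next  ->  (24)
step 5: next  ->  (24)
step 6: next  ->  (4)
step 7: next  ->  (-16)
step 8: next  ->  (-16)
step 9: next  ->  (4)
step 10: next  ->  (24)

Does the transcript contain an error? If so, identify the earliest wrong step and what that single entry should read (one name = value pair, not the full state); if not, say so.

step 1, x = 16

step 1: x = 1*(4) + (-1)*(-8) + (4) = 16 -> the entry is off here
Conclusion: step 1 carries the first error; the entry should be x = 16.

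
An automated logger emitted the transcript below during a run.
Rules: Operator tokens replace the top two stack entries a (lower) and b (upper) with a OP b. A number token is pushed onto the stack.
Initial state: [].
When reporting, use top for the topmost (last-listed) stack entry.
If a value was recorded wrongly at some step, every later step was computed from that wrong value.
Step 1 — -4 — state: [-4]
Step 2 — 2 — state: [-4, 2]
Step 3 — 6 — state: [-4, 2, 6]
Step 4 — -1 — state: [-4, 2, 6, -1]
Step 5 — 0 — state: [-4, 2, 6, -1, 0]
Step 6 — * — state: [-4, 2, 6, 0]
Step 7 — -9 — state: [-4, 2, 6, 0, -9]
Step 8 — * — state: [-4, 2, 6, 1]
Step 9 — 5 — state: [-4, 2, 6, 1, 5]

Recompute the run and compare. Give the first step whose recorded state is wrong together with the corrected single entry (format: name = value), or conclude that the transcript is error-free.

Recomputing the run from the initial state:
step 1: [-4]
step 2: [-4, 2]
step 3: [-4, 2, 6]
step 4: [-4, 2, 6, -1]
step 5: [-4, 2, 6, -1, 0]
step 6: [-4, 2, 6, 0]
step 7: [-4, 2, 6, 0, -9]
step 8: [-4, 2, 6, 0]
step 9: [-4, 2, 6, 0, 5]
The first disagreement with the transcript is at step 8, where the value should be top = 0.

step 8, top = 0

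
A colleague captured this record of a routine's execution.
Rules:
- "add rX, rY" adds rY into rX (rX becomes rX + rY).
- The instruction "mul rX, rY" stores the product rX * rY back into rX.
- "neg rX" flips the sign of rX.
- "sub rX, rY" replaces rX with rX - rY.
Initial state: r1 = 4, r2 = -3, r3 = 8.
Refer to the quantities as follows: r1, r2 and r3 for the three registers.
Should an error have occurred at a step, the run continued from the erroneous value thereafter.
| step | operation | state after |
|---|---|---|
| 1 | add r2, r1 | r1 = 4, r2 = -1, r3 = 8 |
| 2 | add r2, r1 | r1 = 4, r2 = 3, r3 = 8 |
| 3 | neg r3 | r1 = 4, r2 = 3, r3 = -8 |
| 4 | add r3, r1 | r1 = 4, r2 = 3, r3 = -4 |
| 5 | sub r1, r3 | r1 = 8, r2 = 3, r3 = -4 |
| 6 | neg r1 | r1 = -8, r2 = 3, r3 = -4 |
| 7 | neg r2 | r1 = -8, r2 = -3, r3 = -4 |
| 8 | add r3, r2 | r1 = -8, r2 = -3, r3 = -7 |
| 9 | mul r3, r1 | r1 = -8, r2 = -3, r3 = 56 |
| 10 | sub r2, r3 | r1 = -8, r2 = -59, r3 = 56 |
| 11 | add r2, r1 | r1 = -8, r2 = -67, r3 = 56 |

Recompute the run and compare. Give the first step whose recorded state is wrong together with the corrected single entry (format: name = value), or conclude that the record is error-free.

step 1, r2 = 1

Step 1: r2 = -3 + 4 = 1 — a discrepancy with the record.
The audit stops at step 1: the recorded entry is wrong and should be r2 = 1.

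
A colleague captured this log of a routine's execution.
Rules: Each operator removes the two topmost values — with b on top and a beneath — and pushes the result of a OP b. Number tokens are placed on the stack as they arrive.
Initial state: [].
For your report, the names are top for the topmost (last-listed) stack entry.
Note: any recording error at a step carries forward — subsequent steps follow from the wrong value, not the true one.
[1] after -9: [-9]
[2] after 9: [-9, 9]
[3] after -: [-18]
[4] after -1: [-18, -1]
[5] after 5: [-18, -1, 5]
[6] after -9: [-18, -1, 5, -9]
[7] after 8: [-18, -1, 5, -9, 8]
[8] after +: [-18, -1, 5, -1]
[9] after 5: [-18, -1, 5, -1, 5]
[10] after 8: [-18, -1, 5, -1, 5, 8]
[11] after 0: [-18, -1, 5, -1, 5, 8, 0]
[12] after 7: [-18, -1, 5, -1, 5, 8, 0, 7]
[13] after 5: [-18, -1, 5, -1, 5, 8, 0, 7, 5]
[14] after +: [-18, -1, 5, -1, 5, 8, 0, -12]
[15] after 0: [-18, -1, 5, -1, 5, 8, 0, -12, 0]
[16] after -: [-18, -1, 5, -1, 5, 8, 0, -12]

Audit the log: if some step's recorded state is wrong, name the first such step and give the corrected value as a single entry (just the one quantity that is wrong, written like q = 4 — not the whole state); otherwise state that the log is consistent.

step 14, top = 12

Step 1: push -9: top = -9 — checks out.
Step 2: push 9: top = 9 — exactly as logged.
Step 3: -9 - 9 = -18 — checks out.
Step 4: push -1: top = -1 — checks out.
Step 5: push 5: top = 5 — consistent with the log.
Step 6: push -9: top = -9 — consistent with the log.
Step 7: push 8: top = 8 — verified.
Step 8: -9 + 8 = -1 — checks out.
Step 9: push 5: top = 5 — consistent with the log.
Step 10: push 8: top = 8 — consistent with the log.
Step 11: push 0: top = 0 — no discrepancy.
Step 12: push 7: top = 7 — checks out.
Step 13: push 5: top = 5 — checks out.
Step 14: 7 + 5 = 12 — not what was recorded.
Step 14 is the first one off; corrected, top = 12.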